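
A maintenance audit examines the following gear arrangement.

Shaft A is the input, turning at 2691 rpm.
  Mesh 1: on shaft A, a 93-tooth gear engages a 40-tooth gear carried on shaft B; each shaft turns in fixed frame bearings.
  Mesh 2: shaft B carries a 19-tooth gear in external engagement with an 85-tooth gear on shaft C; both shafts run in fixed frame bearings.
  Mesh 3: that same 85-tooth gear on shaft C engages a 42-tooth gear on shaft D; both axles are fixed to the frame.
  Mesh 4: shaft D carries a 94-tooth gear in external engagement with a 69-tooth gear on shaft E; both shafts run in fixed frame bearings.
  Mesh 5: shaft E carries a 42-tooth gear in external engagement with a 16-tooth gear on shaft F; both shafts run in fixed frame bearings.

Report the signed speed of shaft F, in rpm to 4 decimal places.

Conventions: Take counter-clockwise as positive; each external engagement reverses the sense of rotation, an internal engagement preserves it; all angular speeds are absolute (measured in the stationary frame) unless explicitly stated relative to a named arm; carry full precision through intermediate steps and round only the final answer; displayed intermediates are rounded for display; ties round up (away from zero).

-10121.5969 rpm

recognized (6 fixed axles, 5 meshes): fixed-axis compound train
mesh 1 [93T→40T]: ω = 2691.0000×93/40 = 6256.5750 rpm, sense flips to −
mesh 2 [19T→85T]: ω = 6256.5750×19/85 = 1398.5285 rpm, sense flips to +
mesh 3 [85T→42T]: ω = 1398.5285×85/42 = 2830.3554 rpm, sense flips to −
mesh 4 [94T→69T]: ω = 2830.3554×94/69 = 3855.8464 rpm, sense flips to +
mesh 5 [42T→16T]: ω = 3855.8464×42/16 = 10121.5969 rpm, sense flips to −
signed output speed = -10121.5969 rpm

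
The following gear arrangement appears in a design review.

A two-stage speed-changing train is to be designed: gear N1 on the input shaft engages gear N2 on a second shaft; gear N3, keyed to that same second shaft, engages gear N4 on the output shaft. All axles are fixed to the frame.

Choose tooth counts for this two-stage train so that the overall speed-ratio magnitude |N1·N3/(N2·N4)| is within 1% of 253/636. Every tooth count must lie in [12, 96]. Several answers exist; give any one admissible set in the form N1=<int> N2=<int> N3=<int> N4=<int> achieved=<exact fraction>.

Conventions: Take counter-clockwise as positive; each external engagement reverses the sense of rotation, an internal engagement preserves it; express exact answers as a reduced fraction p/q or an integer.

N1=22 N2=24 N3=23 N4=53 achieved=253/636

2-stage fixed-axis compound train for ratio 253/636
target = 253/636 in lowest terms: an exact hit needs N1·N3 = k·253 and N2·N4 = k·636 for one integer k, every count in [12, 96]; additionally prefer no 1:1 stage (N1 ≠ N2, N3 ≠ N4)
k = 1: no 1:1-free in-range split of k·253 and k·636 into factor pairs; take k = 2
k = 2: N1·N3 = 506 = 22·23, N2·N4 = 1272 = 24·53
achieved = 22·23/(24·53) = 253/636; |achieved − target| = 0 ≤ 253/63600 ✓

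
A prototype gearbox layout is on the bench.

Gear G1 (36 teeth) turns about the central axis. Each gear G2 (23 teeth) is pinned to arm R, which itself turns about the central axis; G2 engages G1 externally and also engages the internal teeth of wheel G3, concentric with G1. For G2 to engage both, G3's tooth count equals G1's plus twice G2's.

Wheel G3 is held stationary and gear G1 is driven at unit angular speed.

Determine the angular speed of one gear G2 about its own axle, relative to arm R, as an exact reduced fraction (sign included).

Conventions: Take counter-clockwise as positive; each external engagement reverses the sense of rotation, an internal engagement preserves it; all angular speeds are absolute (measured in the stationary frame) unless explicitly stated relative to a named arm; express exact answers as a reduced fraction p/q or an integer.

class = planetary set [G3 = 36+2·23 = 82; Willis about the carrier]
ring teeth: 36 + 2·23 = 82
36(ω_sun−ω_arm) = −82(ω_ring−ω_arm),  ω_ring = 0, ω_sun = 1
36(1−ω_arm) = −82(0−ω_arm)  ⇒  118·ω_arm = 36  ⇒  ω_arm = 18/59
sun–planet mesh: 36·(1−18/59) = −23·(ω_p−ω_arm)  ⇒  ω_p−ω_arm = -1476/1357
exact speed ratio = -1476/1357

-1476/1357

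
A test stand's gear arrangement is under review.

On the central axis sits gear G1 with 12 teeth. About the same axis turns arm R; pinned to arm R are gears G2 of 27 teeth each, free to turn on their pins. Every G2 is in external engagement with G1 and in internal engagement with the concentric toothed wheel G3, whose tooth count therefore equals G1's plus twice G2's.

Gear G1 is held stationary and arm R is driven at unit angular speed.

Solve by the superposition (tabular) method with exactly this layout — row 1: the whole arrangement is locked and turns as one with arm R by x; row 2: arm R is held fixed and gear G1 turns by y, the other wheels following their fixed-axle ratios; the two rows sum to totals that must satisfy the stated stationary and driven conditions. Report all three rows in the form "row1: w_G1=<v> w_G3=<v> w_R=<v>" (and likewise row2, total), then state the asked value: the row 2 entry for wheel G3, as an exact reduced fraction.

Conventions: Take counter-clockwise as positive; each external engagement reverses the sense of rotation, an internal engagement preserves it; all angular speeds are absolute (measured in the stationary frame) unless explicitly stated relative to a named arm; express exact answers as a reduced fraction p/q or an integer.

row1: w_G1=1 w_G3=1 w_R=1
row2: w_G1=-1 w_G3=2/11 w_R=0
total: w_G1=0 w_G3=13/11 w_R=1
asked value: 2/11

recognized (axles ride arm R): planetary set, 12/27/66 teeth
row 1: whole set turns with the arm by x
row 2: sun turns y, ring = −(12/66)·y, arm 0
boundary: total ω_sun = x + y = 0 and total ω_arm = x = 1  ⇒  y = -1, x = 1
row 2 ring = −(12/66)·(-1) = 2/11
totals (row 1 + row 2): sun 1 + (-1) = 0, ring 1 + 2/11 = 13/11, arm 1 + 0 = 1
asked cell (row2, ring) = 2/11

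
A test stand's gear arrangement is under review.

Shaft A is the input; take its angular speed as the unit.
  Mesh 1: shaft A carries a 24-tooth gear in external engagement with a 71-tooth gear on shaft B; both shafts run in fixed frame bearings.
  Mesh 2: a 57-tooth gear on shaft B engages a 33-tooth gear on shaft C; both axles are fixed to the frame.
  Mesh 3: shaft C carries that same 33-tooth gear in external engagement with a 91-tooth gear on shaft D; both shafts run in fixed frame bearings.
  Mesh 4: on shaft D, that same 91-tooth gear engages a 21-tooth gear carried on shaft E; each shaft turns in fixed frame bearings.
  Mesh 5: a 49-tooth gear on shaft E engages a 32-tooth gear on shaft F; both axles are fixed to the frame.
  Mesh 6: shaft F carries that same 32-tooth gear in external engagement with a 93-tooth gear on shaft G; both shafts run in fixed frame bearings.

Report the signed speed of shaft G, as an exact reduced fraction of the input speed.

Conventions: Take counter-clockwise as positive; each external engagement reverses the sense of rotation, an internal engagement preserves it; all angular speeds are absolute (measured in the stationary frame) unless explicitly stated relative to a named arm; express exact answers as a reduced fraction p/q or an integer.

6-mesh fixed-axis compound train (all bearings frame-fixed)
mesh 1 [24T→71T]: |ω|/ω_in = 1×24/71 = 24/71, sense flips to −
mesh 2 [57T→33T]: |ω|/ω_in = (24/71)×57/33 = 456/781, sense flips to +
mesh 3 [33T→91T]: |ω|/ω_in = (456/781)×33/91 = 1368/6461, sense flips to −
mesh 4 [91T→21T]: |ω|/ω_in = (1368/6461)×91/21 = 456/497, sense flips to +
mesh 5 [49T→32T]: |ω|/ω_in = (456/497)×49/32 = 399/284, sense flips to −
mesh 6 [32T→93T]: |ω|/ω_in = (399/284)×32/93 = 1064/2201, sense flips to +
signed output speed (× input speed) = 1064/2201

1064/2201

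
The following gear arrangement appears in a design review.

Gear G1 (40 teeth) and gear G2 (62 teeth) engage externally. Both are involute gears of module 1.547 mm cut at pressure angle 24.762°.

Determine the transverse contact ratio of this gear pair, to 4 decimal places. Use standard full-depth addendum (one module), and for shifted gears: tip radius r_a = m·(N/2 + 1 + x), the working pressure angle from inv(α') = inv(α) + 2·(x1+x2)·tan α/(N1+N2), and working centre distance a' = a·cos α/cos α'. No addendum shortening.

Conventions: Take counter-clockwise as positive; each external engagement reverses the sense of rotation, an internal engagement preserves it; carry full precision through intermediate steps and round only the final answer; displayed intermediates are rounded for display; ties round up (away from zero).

class = single-mesh tooth geometry [involute pair 40T × 62T, m = 1.547]
base radii: r_b1 = 28.095236, r_b2 = 43.547616
tip radii: r_a1 = 32.487000, r_a2 = 49.504000
no profile shift: α' = α, a' = a
action lengths: √(r_a1²−r_b1²) = 16.311434, √(r_a2²−r_b2²) = 23.542539
base pitch p_b = π·m·cos α = 4.413189
CR = (16.311434 + 23.542539 − 78.897000·sin 24.76200°)/4.413189 = 1.542642
contact ratio ≈ 1.5426

1.5426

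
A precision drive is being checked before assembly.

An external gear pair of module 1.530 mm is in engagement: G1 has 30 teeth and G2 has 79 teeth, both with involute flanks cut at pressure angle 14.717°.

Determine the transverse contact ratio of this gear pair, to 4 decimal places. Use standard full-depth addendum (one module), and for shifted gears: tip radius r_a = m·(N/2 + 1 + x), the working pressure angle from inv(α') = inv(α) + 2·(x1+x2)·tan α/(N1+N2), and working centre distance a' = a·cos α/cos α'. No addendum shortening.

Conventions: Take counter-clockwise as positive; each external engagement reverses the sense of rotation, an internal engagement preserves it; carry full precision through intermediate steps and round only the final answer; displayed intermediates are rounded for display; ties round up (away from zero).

2.0878

class = single-mesh tooth geometry [involute pair 30T × 79T, m = 1.530]
base radii: r_b1 = 22.197066, r_b2 = 58.452274
tip radii: r_a1 = 24.480000, r_a2 = 61.965000
no profile shift: α' = α, a' = a
action lengths: √(r_a1²−r_b1²) = 10.322822, √(r_a2²−r_b2²) = 20.566791
base pitch p_b = π·m·cos α = 4.648943
CR = (10.322822 + 20.566791 − 83.385000·sin 14.71700°)/4.648943 = 2.087803
contact ratio ≈ 2.0878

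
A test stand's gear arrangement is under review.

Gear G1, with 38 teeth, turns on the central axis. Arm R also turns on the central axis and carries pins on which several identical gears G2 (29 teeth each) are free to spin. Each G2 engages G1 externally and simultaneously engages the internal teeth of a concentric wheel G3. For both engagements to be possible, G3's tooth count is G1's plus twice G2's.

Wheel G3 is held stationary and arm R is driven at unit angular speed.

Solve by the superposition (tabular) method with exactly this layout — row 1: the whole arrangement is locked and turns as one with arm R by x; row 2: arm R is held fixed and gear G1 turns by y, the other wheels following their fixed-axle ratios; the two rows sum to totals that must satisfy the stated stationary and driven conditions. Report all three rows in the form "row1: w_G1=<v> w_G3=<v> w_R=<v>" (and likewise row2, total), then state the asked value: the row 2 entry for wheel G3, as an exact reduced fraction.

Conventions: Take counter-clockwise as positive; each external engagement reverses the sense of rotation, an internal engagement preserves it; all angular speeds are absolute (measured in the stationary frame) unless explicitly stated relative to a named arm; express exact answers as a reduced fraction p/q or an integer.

row1: w_G1=1 w_G3=1 w_R=1
row2: w_G1=48/19 w_G3=-1 w_R=0
total: w_G1=67/19 w_G3=0 w_R=1
asked value: -1

class = planetary set [G3 = 38+2·29 = 96; Willis about the carrier]
row 1 (train locked, turned with arm): all members turn x
row 2 (arm held, sun turns y): ω_ring = −(38/96)·y, ω_arm = 0
boundary: total ω_ring = x − (38/96)·y = 0 and total ω_arm = x = 1  ⇒  y = 48/19, x = 1
row 2 ring = −(38/96)·48/19 = -1
totals (row 1 + row 2): sun 1 + 48/19 = 67/19, ring 1 + (-1) = 0, arm 1 + 0 = 1
asked cell (row2, ring) = -1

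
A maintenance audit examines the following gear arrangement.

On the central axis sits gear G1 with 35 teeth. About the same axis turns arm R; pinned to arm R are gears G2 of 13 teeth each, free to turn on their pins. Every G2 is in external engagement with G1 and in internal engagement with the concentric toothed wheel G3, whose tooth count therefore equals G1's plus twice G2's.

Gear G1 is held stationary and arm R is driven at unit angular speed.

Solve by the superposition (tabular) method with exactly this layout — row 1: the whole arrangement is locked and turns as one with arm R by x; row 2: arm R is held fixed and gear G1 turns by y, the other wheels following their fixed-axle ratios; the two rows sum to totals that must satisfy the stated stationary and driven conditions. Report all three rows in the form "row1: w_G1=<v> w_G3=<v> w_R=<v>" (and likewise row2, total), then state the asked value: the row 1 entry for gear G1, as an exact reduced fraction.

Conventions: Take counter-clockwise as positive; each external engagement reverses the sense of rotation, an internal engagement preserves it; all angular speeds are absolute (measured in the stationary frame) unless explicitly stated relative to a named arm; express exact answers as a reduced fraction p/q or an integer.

class = planetary set [G3 = 35+2·13 = 61; Willis about the carrier]
row 1 — lock + rotate with arm: ω_sun = ω_ring = ω_arm = x
row 2 — arm fixed, fixed-axis ratios: sun y, ring −(35/61)·y, arm 0
boundary: total ω_sun = x + y = 0 and total ω_arm = x = 1  ⇒  y = -1, x = 1
row 2 ring = −(35/61)·(-1) = 35/61
totals (row 1 + row 2): sun 1 + (-1) = 0, ring 1 + 35/61 = 96/61, arm 1 + 0 = 1
asked cell (row1, sun) = 1

row1: w_G1=1 w_G3=1 w_R=1
row2: w_G1=-1 w_G3=35/61 w_R=0
total: w_G1=0 w_G3=96/61 w_R=1
asked value: 1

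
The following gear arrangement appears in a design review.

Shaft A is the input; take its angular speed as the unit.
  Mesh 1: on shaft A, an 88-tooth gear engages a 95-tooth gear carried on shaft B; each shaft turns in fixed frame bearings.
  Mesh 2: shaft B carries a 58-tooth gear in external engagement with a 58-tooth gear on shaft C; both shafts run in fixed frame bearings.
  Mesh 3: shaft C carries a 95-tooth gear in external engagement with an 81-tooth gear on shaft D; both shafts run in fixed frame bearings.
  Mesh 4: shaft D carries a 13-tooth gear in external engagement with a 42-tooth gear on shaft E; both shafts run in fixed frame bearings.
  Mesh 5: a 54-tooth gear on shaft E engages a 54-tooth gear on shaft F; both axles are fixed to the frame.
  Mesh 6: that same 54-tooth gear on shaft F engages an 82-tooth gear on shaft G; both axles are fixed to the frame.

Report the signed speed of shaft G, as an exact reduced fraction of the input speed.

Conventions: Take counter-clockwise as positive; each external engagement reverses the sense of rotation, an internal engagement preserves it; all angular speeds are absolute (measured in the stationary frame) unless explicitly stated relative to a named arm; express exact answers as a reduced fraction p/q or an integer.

572/2583

6-mesh fixed-axis compound train (all bearings frame-fixed)
mesh 1 [88T→95T]: |ω|/ω_in = 1×88/95 = 88/95, sense flips to −
mesh 2 [58T→58T]: |ω|/ω_in = (88/95)×58/58 = 88/95, sense flips to +
mesh 3 [95T→81T]: |ω|/ω_in = (88/95)×95/81 = 88/81, sense flips to −
mesh 4 [13T→42T]: |ω|/ω_in = (88/81)×13/42 = 572/1701, sense flips to +
mesh 5 [54T→54T]: |ω|/ω_in = (572/1701)×54/54 = 572/1701, sense flips to −
mesh 6 [54T→82T]: |ω|/ω_in = (572/1701)×54/82 = 572/2583, sense flips to +
signed output speed (× input speed) = 572/2583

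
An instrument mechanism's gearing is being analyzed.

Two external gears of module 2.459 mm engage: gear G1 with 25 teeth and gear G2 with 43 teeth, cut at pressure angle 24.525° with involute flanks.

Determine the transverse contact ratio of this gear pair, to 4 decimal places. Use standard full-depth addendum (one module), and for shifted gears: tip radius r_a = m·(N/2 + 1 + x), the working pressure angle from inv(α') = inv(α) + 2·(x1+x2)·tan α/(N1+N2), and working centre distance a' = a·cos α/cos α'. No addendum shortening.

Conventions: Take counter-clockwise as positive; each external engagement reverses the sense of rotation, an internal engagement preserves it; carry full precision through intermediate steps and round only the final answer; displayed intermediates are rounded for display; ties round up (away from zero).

1.4979

topology: single-mesh involute geometry — m = 2.459, 25T/43T pair
base radii: r_b1 = 27.964370, r_b2 = 48.098717
tip radii: r_a1 = 33.196500, r_a2 = 55.327500
no profile shift: α' = α, a' = a
action lengths: √(r_a1²−r_b1²) = 17.888589, √(r_a2²−r_b2²) = 27.343111
base pitch p_b = π·m·cos α = 7.028213
CR = (17.888589 + 27.343111 − 83.606000·sin 24.52500°)/7.028213 = 1.497915
contact ratio ≈ 1.4979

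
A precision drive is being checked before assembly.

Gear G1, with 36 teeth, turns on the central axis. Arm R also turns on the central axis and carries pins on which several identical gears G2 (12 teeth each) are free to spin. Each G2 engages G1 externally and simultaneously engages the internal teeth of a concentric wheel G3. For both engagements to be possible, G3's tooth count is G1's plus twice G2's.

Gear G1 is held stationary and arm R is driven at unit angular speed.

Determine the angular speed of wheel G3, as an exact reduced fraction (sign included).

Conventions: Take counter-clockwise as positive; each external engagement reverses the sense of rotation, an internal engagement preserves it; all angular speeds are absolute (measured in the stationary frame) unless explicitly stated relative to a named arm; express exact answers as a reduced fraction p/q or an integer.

8/5

topology: planetary set — G1 36T / G2 12T / G3 60T, arm = carrier (Willis)
ring teeth: 36 + 2·12 = 60
36(ω_sun−ω_arm) = −60(ω_ring−ω_arm),  ω_sun = 0, ω_arm = 1
ω_ring = 1 − (36/60)(0−1) = 8/5
exact speed ratio = 8/5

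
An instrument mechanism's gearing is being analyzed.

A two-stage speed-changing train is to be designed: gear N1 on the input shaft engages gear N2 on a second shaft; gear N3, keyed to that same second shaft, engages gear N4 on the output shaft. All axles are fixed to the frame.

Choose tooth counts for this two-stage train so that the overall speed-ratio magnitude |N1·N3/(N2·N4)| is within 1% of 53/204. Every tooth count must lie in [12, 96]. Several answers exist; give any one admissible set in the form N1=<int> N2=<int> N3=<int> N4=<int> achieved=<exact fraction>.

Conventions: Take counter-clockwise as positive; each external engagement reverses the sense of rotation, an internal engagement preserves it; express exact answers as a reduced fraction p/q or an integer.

class = fixed-axis compound train [2-stage, 53/204 wanted]
target = 53/204 in lowest terms: an exact hit needs N1·N3 = k·53 and N2·N4 = k·204 for one integer k, every count in [12, 96]; additionally prefer no 1:1 stage (N1 ≠ N2, N3 ≠ N4)
k = 1…11: no 1:1-free in-range split of k·53 and k·204 into factor pairs; take k = 12
k = 12: N1·N3 = 636 = 12·53, N2·N4 = 2448 = 34·72
achieved = 12·53/(34·72) = 53/204; |achieved − target| = 0 ≤ 53/20400 ✓

N1=12 N2=34 N3=53 N4=72 achieved=53/204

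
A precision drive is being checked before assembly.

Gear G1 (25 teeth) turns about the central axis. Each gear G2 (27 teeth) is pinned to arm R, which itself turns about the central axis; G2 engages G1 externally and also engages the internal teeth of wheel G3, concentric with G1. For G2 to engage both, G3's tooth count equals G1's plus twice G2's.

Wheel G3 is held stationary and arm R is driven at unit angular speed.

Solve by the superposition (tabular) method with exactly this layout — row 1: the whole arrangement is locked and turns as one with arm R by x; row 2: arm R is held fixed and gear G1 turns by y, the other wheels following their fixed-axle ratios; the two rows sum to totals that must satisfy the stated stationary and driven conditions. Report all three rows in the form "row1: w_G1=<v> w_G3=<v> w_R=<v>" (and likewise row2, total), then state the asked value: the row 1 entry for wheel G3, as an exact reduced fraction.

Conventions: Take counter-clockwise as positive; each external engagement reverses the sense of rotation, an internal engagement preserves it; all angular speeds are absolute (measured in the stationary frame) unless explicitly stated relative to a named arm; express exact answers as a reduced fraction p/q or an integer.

class = planetary set [G3 = 25+2·27 = 79; Willis about the carrier]
row 1 (train locked, turned with arm): all members turn x
row 2 — arm fixed, fixed-axis ratios: sun y, ring −(25/79)·y, arm 0
boundary: total ω_ring = x − (25/79)·y = 0 and total ω_arm = x = 1  ⇒  y = 79/25, x = 1
row 2 ring = −(25/79)·79/25 = -1
totals (row 1 + row 2): sun 1 + 79/25 = 104/25, ring 1 + (-1) = 0, arm 1 + 0 = 1
asked cell (row1, ring) = 1

row1: w_G1=1 w_G3=1 w_R=1
row2: w_G1=79/25 w_G3=-1 w_R=0
total: w_G1=104/25 w_G3=0 w_R=1
asked value: 1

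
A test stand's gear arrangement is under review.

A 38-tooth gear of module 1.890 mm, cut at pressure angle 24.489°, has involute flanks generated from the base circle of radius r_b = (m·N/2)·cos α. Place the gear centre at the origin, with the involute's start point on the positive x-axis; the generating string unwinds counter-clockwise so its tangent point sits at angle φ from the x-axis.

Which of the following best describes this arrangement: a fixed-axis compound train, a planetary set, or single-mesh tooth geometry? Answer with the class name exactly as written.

single-mesh tooth geometry

class = single-mesh tooth geometry [base-circle involute, m = 1.890, 38T]
classification: single-mesh tooth geometry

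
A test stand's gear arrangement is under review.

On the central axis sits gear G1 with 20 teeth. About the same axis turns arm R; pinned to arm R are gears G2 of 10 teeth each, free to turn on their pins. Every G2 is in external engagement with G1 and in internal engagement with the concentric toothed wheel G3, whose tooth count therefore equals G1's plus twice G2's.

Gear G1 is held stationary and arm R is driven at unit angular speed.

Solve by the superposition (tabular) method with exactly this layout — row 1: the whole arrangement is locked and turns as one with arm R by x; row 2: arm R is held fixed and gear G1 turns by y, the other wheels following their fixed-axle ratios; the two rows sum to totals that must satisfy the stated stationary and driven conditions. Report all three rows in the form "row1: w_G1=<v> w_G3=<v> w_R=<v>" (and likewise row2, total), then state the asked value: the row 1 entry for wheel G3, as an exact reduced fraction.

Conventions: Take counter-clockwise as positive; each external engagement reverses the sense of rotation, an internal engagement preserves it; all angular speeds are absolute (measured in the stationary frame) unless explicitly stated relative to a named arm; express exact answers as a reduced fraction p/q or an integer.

row1: w_G1=1 w_G3=1 w_R=1
row2: w_G1=-1 w_G3=1/2 w_R=0
total: w_G1=0 w_G3=3/2 w_R=1
asked value: 1

planetary set (20T centre, 10T on arm, 40T internal) — Willis relation
row 1 (train locked, turned with arm): all members turn x
superposition row 2 [arm held]: sun y, ring −(20/40)·y, arm 0
boundary: total ω_sun = x + y = 0 and total ω_arm = x = 1  ⇒  y = -1, x = 1
row 2 ring = −(20/40)·(-1) = 1/2
totals (row 1 + row 2): sun 1 + (-1) = 0, ring 1 + 1/2 = 3/2, arm 1 + 0 = 1
asked cell (row1, ring) = 1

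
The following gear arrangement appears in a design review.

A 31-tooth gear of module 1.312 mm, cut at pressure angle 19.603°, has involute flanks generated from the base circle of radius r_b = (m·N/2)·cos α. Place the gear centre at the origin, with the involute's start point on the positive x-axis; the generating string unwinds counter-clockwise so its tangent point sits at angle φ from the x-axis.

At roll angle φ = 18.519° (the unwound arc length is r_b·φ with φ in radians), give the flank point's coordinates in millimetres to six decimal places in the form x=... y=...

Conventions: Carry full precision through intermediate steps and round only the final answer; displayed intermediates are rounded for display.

x=20.132018 y=0.213380

class = single-mesh tooth geometry [base-circle involute, m = 1.312, 31T]
pitch radius r_p = m·N/2 = 1.312·31/2 = 20.336000
base radius r_b = r_p·cos α = 20.336000·cos 19.603° = 19.157323
roll angle φ = 18.519° = 0.32321752 rad
x = r_b·(cos φ + φ·sin φ) = 20.132018
y = r_b·(sin φ − φ·cos φ) = 0.213380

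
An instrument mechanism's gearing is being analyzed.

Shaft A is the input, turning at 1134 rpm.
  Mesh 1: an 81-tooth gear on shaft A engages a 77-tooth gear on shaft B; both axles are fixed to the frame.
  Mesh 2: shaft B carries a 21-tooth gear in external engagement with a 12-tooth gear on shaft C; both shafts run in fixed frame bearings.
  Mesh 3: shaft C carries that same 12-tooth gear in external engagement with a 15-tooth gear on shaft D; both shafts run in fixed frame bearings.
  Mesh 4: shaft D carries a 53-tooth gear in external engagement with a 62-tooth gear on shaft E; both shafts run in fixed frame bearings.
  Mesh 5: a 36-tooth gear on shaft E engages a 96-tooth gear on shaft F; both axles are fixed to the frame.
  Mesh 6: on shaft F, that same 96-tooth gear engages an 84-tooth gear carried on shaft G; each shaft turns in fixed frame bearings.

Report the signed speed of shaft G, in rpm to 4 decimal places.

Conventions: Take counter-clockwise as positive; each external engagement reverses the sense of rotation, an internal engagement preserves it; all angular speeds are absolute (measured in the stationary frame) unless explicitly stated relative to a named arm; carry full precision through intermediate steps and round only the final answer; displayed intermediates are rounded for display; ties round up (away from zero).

+611.8469 rpm

class = fixed-axis compound train [6 meshes; 6 ratios multiply, 6 sense flips]
mesh 1 [81T→77T]: ω = 1134.0000×81/77 = 1192.9091 rpm, sense flips to −
mesh 2 [21T→12T]: ω = 1192.9091×21/12 = 2087.5909 rpm, sense flips to +
mesh 3 [12T→15T]: ω = 2087.5909×12/15 = 1670.0727 rpm, sense flips to −
mesh 4 [53T→62T]: ω = 1670.0727×53/62 = 1427.6428 rpm, sense flips to +
mesh 5 [36T→96T]: ω = 1427.6428×36/96 = 535.3661 rpm, sense flips to −
mesh 6 [96T→84T]: ω = 535.3661×96/84 = 611.8469 rpm, sense flips to +
signed output speed = +611.8469 rpm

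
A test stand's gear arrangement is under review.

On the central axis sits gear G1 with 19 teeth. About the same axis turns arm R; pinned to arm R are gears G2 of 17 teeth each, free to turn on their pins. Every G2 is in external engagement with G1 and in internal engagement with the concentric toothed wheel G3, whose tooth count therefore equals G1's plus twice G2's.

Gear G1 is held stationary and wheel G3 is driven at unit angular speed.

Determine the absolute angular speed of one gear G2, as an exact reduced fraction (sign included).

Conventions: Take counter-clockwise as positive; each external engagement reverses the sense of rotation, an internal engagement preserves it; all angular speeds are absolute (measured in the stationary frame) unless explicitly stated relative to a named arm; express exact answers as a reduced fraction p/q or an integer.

53/34

topology: planetary set — G1 19T / G2 17T / G3 53T, arm = carrier (Willis)
ring teeth: 19 + 2·17 = 53
19(ω_sun−ω_arm) = −53(ω_ring−ω_arm),  ω_sun = 0, ω_ring = 1
19(0−ω_arm) = −53(1−ω_arm)  ⇒  72·ω_arm = 53  ⇒  ω_arm = 53/72
sun–planet mesh: 19·(0−53/72) = −17·(ω_p−ω_arm)  ⇒  ω_p−ω_arm = 1007/1224
ω_p = 53/72 + 1007/1224 = 53/34
exact speed ratio = 53/34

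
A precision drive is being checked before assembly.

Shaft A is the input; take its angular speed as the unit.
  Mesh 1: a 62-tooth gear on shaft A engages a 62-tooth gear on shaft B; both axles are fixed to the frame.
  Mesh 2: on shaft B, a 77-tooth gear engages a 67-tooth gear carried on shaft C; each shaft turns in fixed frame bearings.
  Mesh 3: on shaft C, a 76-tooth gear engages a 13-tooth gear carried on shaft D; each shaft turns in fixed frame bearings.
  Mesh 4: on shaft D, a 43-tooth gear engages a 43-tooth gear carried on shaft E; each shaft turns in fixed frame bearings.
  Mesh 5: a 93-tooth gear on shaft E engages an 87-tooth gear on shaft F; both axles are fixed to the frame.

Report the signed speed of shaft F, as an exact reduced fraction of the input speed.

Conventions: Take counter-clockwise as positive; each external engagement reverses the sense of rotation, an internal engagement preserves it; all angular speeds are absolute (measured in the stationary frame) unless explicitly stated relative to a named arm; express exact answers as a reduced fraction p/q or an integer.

-181412/25259

5-mesh fixed-axis compound train (all bearings frame-fixed)
mesh 1 [62T→62T]: |ω|/ω_in = 1×62/62 = 1, sense flips to −
mesh 2 [77T→67T]: |ω|/ω_in = 1×77/67 = 77/67, sense flips to +
mesh 3 [76T→13T]: |ω|/ω_in = (77/67)×76/13 = 5852/871, sense flips to −
mesh 4 [43T→43T]: |ω|/ω_in = (5852/871)×43/43 = 5852/871, sense flips to +
mesh 5 [93T→87T]: |ω|/ω_in = (5852/871)×93/87 = 181412/25259, sense flips to −
signed output speed (× input speed) = -181412/25259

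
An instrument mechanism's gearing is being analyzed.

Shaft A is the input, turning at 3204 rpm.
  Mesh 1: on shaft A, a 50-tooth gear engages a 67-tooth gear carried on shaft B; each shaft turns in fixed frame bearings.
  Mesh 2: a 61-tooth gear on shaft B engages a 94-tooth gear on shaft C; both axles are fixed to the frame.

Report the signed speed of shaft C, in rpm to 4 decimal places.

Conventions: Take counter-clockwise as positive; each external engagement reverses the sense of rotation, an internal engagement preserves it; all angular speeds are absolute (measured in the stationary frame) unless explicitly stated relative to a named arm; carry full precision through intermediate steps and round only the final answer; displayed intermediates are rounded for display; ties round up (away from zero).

+1551.6354 rpm

class = fixed-axis compound train [2 meshes; 2 ratios multiply, 2 sense flips]
mesh 1 [50T→67T]: ω = 3204.0000×50/67 = 2391.0448 rpm, sense flips to −
mesh 2 [61T→94T]: ω = 2391.0448×61/94 = 1551.6354 rpm, sense flips to +
signed output speed = +1551.6354 rpm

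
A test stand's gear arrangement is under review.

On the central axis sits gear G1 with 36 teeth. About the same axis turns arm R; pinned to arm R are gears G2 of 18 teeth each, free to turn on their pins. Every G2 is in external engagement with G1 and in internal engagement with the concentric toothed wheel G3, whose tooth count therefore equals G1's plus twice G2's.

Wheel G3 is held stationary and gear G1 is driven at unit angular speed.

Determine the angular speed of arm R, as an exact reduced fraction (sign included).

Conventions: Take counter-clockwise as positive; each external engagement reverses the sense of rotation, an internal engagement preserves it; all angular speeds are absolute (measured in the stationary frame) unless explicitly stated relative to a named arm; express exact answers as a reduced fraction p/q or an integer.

recognized (axles ride arm R): planetary set, 36/18/72 teeth
ring teeth: 36 + 2·18 = 72
36(ω_sun−ω_arm) = −72(ω_ring−ω_arm),  ω_ring = 0, ω_sun = 1
36(1−ω_arm) = −72(0−ω_arm)  ⇒  108·ω_arm = 36  ⇒  ω_arm = 1/3
exact speed ratio = 1/3

1/3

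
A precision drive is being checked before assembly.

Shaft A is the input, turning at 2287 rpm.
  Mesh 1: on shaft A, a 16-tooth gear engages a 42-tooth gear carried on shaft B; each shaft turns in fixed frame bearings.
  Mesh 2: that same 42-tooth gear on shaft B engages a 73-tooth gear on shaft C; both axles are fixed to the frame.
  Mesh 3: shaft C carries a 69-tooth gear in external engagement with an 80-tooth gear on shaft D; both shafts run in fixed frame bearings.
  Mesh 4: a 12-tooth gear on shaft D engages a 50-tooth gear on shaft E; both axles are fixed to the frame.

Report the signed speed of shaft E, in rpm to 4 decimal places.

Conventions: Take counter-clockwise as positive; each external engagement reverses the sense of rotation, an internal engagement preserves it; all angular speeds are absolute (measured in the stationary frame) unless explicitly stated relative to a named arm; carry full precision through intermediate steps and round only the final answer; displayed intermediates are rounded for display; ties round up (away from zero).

topology: fixed-axis compound train — 4 meshes, A→E
mesh 1 [16T→42T]: ω = 2287.0000×16/42 = 871.2381 rpm, sense flips to −
mesh 2 [42T→73T]: ω = 871.2381×42/73 = 501.2603 rpm, sense flips to +
mesh 3 [69T→80T]: ω = 501.2603×69/80 = 432.3370 rpm, sense flips to −
mesh 4 [12T→50T]: ω = 432.3370×12/50 = 103.7609 rpm, sense flips to +
signed output speed = +103.7609 rpm

+103.7609 rpm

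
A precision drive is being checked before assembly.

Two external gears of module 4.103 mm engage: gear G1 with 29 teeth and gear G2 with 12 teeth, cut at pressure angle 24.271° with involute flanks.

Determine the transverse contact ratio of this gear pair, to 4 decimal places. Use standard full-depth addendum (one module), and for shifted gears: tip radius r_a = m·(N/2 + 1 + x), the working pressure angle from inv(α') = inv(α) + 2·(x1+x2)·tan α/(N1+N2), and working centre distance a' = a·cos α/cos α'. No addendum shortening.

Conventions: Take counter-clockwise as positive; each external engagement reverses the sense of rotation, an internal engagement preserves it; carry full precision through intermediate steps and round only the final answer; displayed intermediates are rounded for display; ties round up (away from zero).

topology: single-mesh involute geometry — m = 4.103, 29T/12T pair
base radii: r_b1 = 54.234956, r_b2 = 22.442051
tip radii: r_a1 = 63.596500, r_a2 = 28.721000
no profile shift: α' = α, a' = a
action lengths: √(r_a1²−r_b1²) = 33.212715, √(r_a2²−r_b2²) = 17.923454
base pitch p_b = π·m·cos α = 11.750630
CR = (33.212715 + 17.923454 − 84.111500·sin 24.27100°)/11.750630 = 1.409446
contact ratio ≈ 1.4094

1.4094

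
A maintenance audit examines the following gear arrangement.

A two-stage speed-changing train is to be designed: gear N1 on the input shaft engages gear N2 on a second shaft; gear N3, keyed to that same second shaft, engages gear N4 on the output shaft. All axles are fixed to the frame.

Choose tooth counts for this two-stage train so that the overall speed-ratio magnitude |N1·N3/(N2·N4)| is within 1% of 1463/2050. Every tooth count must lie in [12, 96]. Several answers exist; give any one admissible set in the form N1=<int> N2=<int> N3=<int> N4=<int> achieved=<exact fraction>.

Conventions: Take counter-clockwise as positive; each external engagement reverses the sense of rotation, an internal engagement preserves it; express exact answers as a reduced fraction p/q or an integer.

N1=19 N2=25 N3=77 N4=82 achieved=1463/2050

design class (target 1463/2050): fixed-axis compound train
target = 1463/2050 in lowest terms: an exact hit needs N1·N3 = k·1463 and N2·N4 = k·2050 for one integer k, every count in [12, 96]; additionally prefer no 1:1 stage (N1 ≠ N2, N3 ≠ N4)
k = 1: N1·N3 = 1463 = 19·77, N2·N4 = 2050 = 25·82
achieved = 19·77/(25·82) = 1463/2050; |achieved − target| = 0 ≤ 1463/205000 ✓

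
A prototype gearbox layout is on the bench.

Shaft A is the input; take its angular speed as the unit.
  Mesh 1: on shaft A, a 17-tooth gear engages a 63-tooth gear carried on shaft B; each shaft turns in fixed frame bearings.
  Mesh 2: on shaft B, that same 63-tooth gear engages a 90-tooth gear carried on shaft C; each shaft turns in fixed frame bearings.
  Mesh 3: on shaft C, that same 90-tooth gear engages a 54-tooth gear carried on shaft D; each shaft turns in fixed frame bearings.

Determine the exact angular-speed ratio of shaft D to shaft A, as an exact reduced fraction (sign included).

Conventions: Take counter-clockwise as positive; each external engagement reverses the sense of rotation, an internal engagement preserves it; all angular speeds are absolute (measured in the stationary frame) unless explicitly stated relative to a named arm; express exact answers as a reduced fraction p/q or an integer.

-17/54

class = fixed-axis compound train [3 meshes; 3 ratios multiply, 3 sense flips]
mesh 1 [17T→63T]: running ratio 17/63, sense −
mesh 2 [63T→90T]: running ratio 17/90, sense +
mesh 3 [90T→54T]: running ratio 17/54, sense −
ω_out/ω_in = -17/54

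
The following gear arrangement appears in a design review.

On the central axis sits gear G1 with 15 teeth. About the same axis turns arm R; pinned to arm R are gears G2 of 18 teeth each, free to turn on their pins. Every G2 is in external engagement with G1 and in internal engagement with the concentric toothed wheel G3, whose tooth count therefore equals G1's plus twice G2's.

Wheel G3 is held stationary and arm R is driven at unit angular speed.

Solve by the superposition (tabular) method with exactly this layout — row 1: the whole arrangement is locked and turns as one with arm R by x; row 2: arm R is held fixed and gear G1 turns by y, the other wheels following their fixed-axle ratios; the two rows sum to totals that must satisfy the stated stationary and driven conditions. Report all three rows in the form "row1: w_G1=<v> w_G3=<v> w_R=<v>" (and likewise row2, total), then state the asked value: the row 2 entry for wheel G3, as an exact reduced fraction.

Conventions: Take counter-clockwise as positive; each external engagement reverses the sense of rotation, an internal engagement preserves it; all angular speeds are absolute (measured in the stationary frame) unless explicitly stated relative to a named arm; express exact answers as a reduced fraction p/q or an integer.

class = planetary set [G3 = 15+2·18 = 51; Willis about the carrier]
row 1 — lock + rotate with arm: ω_sun = ω_ring = ω_arm = x
row 2: sun turns y, ring = −(15/51)·y, arm 0
boundary: total ω_ring = x − (15/51)·y = 0 and total ω_arm = x = 1  ⇒  y = 17/5, x = 1
row 2 ring = −(15/51)·17/5 = -1
totals (row 1 + row 2): sun 1 + 17/5 = 22/5, ring 1 + (-1) = 0, arm 1 + 0 = 1
asked cell (row2, ring) = -1

row1: w_G1=1 w_G3=1 w_R=1
row2: w_G1=17/5 w_G3=-1 w_R=0
total: w_G1=22/5 w_G3=0 w_R=1
asked value: -1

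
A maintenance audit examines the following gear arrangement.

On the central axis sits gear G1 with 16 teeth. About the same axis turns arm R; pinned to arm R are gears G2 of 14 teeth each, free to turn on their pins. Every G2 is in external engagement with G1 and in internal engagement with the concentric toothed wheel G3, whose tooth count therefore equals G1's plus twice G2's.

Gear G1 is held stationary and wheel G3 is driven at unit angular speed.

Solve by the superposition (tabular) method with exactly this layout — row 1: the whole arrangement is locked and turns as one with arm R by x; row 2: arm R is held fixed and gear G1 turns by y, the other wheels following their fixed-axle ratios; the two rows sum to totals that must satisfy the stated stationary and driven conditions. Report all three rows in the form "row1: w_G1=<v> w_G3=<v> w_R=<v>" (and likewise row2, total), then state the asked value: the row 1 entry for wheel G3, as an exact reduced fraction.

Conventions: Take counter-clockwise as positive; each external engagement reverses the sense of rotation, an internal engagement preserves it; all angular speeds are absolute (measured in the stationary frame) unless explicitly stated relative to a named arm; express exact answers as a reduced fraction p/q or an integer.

row1: w_G1=11/15 w_G3=11/15 w_R=11/15
row2: w_G1=-11/15 w_G3=4/15 w_R=0
total: w_G1=0 w_G3=1 w_R=11/15
asked value: 11/15

class = planetary set [G3 = 16+2·14 = 44; Willis about the carrier]
row 1 — lock + rotate with arm: ω_sun = ω_ring = ω_arm = x
row 2 — arm fixed, fixed-axis ratios: sun y, ring −(16/44)·y, arm 0
boundary: total ω_sun = x + y = 0 and total ω_ring = x − (16/44)·y = 1  ⇒  y = -11/15, x = 11/15
row 2 ring = −(16/44)·(-11/15) = 4/15
totals (row 1 + row 2): sun 11/15 + (-11/15) = 0, ring 11/15 + 4/15 = 1, arm 11/15 + 0 = 11/15
asked cell (row1, ring) = 11/15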